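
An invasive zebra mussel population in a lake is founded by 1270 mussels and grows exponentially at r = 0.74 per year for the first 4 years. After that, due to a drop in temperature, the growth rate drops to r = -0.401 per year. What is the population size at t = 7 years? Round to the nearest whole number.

7360 mussels

Phase 1: N(4) = 1270·e^(0.74×4) = 1270·e^2.96 = 24508.4.
Phase 2 runs for 7 − 4 = 3 years at r = -0.401.
N(7) = 24508.4·e^(-0.401×3) = 24508.4·e^-1.203 = 7359.68.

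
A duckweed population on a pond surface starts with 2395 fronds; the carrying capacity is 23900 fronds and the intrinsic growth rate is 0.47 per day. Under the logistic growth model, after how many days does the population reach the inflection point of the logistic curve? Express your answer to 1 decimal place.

Logistic growth is fastest at N = K/2 = 11950.
A = (K − N₀)/N₀ = 8.9791. Set K/(1 + A·e^(−rt)) = K/2 → A·e^(−rt) = 1.
e^(−0.47t) = 1/8.9791 = 0.111369, so t = ln(8.9791)/0.47 = 2.1949/0.47 = 4.67.

4.7 days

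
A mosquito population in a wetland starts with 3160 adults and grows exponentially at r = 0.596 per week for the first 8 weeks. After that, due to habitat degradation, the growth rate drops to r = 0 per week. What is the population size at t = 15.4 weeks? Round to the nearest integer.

371880 adults

Phase 1: N(8) = 3160·e^(0.596×8) = 3160·e^4.768 = 371880.
Phase 2 runs for 15.4 − 8 = 7.4 weeks at r = 0.
N(15.4) = 371880·e^(0×7.4) = 371880·e^-0 = 371880.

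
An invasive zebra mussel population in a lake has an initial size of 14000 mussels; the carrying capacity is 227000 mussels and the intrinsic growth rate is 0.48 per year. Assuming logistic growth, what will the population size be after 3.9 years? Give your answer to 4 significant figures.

A = (K − N₀)/N₀ = (227000 − 14000)/14000 = 15.214.
N(t) = K/(1 + A·e^(−rt)) = 227000/(1 + 15.214×e^(−0.48×3.9)).
e^(−1.872) = 0.15382; denominator = 1 + 15.214×0.15382 = 3.3402.
N = 227000/3.3402 = 67960.1.

67960 mussels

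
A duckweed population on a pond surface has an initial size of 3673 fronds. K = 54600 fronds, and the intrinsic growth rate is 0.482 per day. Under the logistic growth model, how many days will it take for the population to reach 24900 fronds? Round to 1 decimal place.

5.1 days

A = (K − N₀)/N₀ = (54600 − 3673)/3673 = 13.865.
Solve 54600/(1 + 13.865·e^(−0.482t)) = 24900: 1 + 13.865·e^(−0.482t) = 2.1928, so e^(−0.482t) = 0.086026.
−0.482·t = ln(0.086026) = -2.4531, so t = 2.4531/0.482 = 5.0894.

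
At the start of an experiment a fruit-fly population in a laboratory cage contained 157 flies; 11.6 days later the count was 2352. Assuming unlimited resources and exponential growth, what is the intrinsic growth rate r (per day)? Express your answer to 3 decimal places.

From N(t) = N₀·e^(rt): e^(r·11.6) = 2352/157 = 14.981.
r·11.6 = ln(14.981) = 2.7068, so r = 2.7068/11.6 = 0.23334.

0.233 per day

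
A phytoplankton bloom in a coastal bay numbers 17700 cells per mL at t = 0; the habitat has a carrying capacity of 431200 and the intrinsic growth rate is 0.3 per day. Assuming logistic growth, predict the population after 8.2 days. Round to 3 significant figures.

144000 cells per mL

A = (K − N₀)/N₀ = (431200 − 17700)/17700 = 23.362.
N(t) = K/(1 + A·e^(−rt)) = 431200/(1 + 23.362×e^(−0.3×8.2)).
e^(−2.46) = 0.085435; denominator = 1 + 23.362×0.085435 = 2.9959.
N = 431200/2.9959 = 143930.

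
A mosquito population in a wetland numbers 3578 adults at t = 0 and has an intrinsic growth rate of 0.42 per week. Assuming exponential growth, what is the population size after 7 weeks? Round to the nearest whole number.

N(t) = N₀·e^(rt) = 3578 × e^(0.42×7) = 3578 × e^2.94.
e^2.94 ≈ 18.916, so N ≈ 3578 × 18.916 = 67680.9.

67681 adults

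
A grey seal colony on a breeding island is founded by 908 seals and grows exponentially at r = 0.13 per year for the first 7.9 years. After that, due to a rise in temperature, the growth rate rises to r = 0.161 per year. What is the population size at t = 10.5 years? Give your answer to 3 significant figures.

Phase 1: N(7.9) = 908·e^(0.13×7.9) = 908·e^1.027 = 2535.75.
Phase 2 runs for 10.5 − 7.9 = 2.6 years at r = 0.161.
N(10.5) = 2535.75·e^(0.161×2.6) = 2535.75·e^0.4186 = 3853.91.

3850 seals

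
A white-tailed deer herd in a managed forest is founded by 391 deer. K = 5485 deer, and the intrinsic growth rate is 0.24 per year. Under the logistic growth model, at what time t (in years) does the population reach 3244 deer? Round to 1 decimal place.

A = (K − N₀)/N₀ = (5485 − 391)/391 = 13.028.
Solve 5485/(1 + 13.028·e^(−0.24t)) = 3244: 1 + 13.028·e^(−0.24t) = 1.6908, so e^(−0.24t) = 0.0530248.
−0.24·t = ln(0.0530248) = -2.937, so t = 2.937/0.24 = 12.237.

12.2 years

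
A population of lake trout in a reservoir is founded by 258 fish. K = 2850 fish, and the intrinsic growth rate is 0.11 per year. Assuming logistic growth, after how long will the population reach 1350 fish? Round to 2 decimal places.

A = (K − N₀)/N₀ = (2850 − 258)/258 = 10.047.
Solve 2850/(1 + 10.047·e^(−0.11t)) = 1350: 1 + 10.047·e^(−0.11t) = 2.1111, so e^(−0.11t) = 0.110597.
−0.11·t = ln(0.110597) = -2.2019, so t = 2.2019/0.11 = 20.017.

20.02 years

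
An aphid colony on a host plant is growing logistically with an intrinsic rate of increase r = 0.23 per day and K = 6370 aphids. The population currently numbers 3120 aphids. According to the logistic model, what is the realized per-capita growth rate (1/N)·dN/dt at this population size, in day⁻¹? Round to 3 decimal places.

(1/N)·dN/dt = r(1 − N/K) = 0.23 × (1 − 3120/6370).
= 0.23 × 0.5102 = 0.11735.

0.117 per day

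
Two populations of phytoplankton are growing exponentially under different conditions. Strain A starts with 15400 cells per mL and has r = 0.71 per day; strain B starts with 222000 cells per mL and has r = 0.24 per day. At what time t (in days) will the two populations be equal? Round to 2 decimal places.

5.68 days

Set 15400·e^(0.71t) = 222000·e^(0.24t).
e^((0.71 − 0.24)t) = 222000/15400 → e^(0.47·t) = 14.416.
0.47·t = ln(14.416) = 2.6683, so t = 2.6683/0.47 = 5.6773.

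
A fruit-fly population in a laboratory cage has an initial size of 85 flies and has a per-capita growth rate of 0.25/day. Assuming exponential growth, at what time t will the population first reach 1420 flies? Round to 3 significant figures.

Set N₀·e^(rt) = 1420: e^(0.25·t) = 1420/85 = 16.706.
0.25·t = ln(16.706) = 2.8158, so t = 2.8158/0.25 = 11.263.

11.3 days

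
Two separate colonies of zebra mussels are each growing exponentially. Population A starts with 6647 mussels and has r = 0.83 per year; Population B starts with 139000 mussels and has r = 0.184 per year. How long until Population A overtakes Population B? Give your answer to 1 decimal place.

Set 6647·e^(0.83t) = 139000·e^(0.184t).
e^((0.83 − 0.184)t) = 139000/6647 → e^(0.646·t) = 20.912.
0.646·t = ln(20.912) = 3.0403, so t = 3.0403/0.646 = 4.7064.

4.7 years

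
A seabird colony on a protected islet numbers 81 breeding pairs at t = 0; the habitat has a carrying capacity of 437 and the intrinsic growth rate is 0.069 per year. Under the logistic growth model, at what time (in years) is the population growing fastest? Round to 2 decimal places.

21.46 years

Logistic growth is fastest at N = K/2 = 218.5.
A = (K − N₀)/N₀ = 4.3951. Set K/(1 + A·e^(−rt)) = K/2 → A·e^(−rt) = 1.
e^(−0.069t) = 1/4.3951 = 0.227528, so t = ln(4.3951)/0.069 = 1.4805/0.069 = 21.456.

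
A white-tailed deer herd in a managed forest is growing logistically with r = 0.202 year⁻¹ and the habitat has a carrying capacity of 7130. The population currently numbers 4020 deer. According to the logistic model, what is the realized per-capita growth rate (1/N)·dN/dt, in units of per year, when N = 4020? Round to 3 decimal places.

0.088 per year

(1/N)·dN/dt = r(1 − N/K) = 0.202 × (1 − 4020/7130).
= 0.202 × 0.43619 = 0.088109.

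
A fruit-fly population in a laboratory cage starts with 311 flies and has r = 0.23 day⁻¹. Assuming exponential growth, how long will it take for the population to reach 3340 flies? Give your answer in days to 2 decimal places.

Set N₀·e^(rt) = 3340: e^(0.23·t) = 3340/311 = 10.74.
0.23·t = ln(10.74) = 2.3739, so t = 2.3739/0.23 = 10.321.

10.32 days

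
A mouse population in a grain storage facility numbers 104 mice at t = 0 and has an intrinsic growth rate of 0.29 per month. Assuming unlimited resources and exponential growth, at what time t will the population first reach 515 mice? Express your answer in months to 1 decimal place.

Set N₀·e^(rt) = 515: e^(0.29·t) = 515/104 = 4.9519.
0.29·t = ln(4.9519) = 1.5998, so t = 1.5998/0.29 = 5.5165.

5.5 months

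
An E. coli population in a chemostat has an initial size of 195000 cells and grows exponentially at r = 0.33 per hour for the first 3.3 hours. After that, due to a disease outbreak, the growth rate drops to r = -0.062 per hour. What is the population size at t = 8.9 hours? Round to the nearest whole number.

409444 cells

Phase 1: N(3.3) = 195000·e^(0.33×3.3) = 195000·e^1.089 = 579404.
Phase 2 runs for 8.9 − 3.3 = 5.6 hours at r = -0.062.
N(8.9) = 579404·e^(-0.062×5.6) = 579404·e^-0.3472 = 409444.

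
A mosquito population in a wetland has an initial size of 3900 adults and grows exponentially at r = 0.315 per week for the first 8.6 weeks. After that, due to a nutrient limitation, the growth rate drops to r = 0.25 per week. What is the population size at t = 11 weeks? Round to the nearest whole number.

Phase 1: N(8.6) = 3900·e^(0.315×8.6) = 3900·e^2.709 = 58555.6.
Phase 2 runs for 11 − 8.6 = 2.4 weeks at r = 0.25.
N(11) = 58555.6·e^(0.25×2.4) = 58555.6·e^0.6 = 106695.

106695 adults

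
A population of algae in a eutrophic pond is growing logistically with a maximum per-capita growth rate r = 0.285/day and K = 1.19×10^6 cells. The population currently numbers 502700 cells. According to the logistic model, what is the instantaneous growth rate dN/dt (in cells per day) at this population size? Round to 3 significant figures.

dN/dt = rN(1 − N/K) = 0.285 × 502700 × (1 − 502700/1.19×10^6).
1 − 502700/1.19×10^6 = 0.57756; dN/dt = 0.285 × 502700 × 0.57756 = 82747.

82700 cells per day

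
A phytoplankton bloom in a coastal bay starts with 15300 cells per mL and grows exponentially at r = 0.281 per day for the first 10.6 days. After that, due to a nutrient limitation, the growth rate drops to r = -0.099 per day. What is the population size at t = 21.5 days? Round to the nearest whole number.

102243 cells per mL

Phase 1: N(10.6) = 15300·e^(0.281×10.6) = 15300·e^2.979 = 300802.
Phase 2 runs for 21.5 − 10.6 = 10.9 days at r = -0.099.
N(21.5) = 300802·e^(-0.099×10.9) = 300802·e^-1.079 = 102243.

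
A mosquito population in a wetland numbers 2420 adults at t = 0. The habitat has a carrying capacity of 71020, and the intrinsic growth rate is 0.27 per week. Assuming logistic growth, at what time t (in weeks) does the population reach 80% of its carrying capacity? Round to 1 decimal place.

17.5 weeks

A = (K − N₀)/N₀ = (71020 − 2420)/2420 = 28.347.
Solve 71020/(1 + 28.347·e^(−0.27t)) = 56816: 1 + 28.347·e^(−0.27t) = 1.25, so e^(−0.27t) = 0.00881924.
−0.27·t = ln(0.00881924) = -4.7308, so t = 4.7308/0.27 = 17.522.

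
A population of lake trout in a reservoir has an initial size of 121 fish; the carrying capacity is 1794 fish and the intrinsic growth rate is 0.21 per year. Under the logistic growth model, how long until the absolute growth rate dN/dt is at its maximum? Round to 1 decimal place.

12.5 years

Logistic growth is fastest at N = K/2 = 897.
A = (K − N₀)/N₀ = 13.826. Set K/(1 + A·e^(−rt)) = K/2 → A·e^(−rt) = 1.
e^(−0.21t) = 1/13.826 = 0.0723252, so t = ln(13.826)/0.21 = 2.6266/0.21 = 12.508.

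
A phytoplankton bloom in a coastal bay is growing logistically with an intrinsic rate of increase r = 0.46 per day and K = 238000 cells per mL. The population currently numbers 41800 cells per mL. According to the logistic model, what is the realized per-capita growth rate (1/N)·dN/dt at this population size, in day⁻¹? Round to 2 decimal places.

(1/N)·dN/dt = r(1 − N/K) = 0.46 × (1 − 41800/238000).
= 0.46 × 0.82437 = 0.37921.

0.38 per day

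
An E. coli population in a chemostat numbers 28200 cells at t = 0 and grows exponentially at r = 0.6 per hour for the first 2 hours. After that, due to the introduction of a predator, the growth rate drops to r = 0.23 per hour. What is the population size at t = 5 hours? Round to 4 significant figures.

Phase 1: N(2) = 28200·e^(0.6×2) = 28200·e^1.2 = 93627.3.
Phase 2 runs for 5 − 2 = 3 hours at r = 0.23.
N(5) = 93627.3·e^(0.23×3) = 93627.3·e^0.69 = 186666.

186700 cells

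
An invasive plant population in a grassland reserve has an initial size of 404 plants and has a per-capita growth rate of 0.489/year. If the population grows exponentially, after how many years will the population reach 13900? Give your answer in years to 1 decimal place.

7.2 years

Set N₀·e^(rt) = 13900: e^(0.489·t) = 13900/404 = 34.406.
0.489·t = ln(34.406) = 3.5382, so t = 3.5382/0.489 = 7.2356.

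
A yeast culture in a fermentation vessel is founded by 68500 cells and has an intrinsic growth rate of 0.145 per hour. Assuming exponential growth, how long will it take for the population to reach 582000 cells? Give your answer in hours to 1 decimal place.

Set N₀·e^(rt) = 582000: e^(0.145·t) = 582000/68500 = 8.4964.
0.145·t = ln(8.4964) = 2.1396, so t = 2.1396/0.145 = 14.756.

14.8 hours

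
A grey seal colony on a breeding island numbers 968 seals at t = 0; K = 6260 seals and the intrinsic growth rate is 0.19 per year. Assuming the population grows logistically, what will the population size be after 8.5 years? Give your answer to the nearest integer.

A = (K − N₀)/N₀ = (6260 − 968)/968 = 5.4669.
N(t) = K/(1 + A·e^(−rt)) = 6260/(1 + 5.4669×e^(−0.19×8.5)).
e^(−1.615) = 0.19889; denominator = 1 + 5.4669×0.19889 = 2.0873.
N = 6260/2.0873 = 2999.06.

2999 seals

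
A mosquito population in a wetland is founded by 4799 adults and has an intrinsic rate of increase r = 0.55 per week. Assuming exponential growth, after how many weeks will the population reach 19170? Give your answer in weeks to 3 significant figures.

Set N₀·e^(rt) = 19170: e^(0.55·t) = 19170/4799 = 3.9946.
0.55·t = ln(3.9946) = 1.3849, so t = 1.3849/0.55 = 2.5181.

2.52 weeks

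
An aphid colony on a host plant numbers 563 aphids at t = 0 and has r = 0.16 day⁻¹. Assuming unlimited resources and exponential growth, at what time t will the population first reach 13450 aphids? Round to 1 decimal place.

Set N₀·e^(rt) = 13450: e^(0.16·t) = 13450/563 = 23.89.
0.16·t = ln(23.89) = 3.1735, so t = 3.1735/0.16 = 19.834.

19.8 days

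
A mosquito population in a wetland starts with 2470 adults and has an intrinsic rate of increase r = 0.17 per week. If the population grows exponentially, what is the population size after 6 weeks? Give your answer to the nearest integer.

N(t) = N₀·e^(rt) = 2470 × e^(0.17×6) = 2470 × e^1.02.
e^1.02 ≈ 2.7732, so N ≈ 2470 × 2.7732 = 6849.79.

6850 adults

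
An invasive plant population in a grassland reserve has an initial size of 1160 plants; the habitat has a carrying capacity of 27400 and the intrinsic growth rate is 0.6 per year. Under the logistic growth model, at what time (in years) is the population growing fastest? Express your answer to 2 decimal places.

Logistic growth is fastest at N = K/2 = 13700.
A = (K − N₀)/N₀ = 22.621. Set K/(1 + A·e^(−rt)) = K/2 → A·e^(−rt) = 1.
e^(−0.6t) = 1/22.621 = 0.0442073, so t = ln(22.621)/0.6 = 3.1189/0.6 = 5.1981.

5.20 years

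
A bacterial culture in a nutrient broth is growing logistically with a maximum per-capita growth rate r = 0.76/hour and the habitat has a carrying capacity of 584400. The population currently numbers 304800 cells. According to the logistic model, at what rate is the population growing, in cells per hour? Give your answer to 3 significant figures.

111000 cells per hour

dN/dt = rN(1 − N/K) = 0.76 × 304800 × (1 − 304800/584400).
1 − 304800/584400 = 0.47844; dN/dt = 0.76 × 304800 × 0.47844 = 1.1083×10^5.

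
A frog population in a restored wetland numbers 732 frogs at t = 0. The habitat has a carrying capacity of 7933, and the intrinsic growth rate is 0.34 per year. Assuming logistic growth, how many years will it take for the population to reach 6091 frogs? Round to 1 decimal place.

10.2 years

A = (K − N₀)/N₀ = (7933 − 732)/732 = 9.8374.
Solve 7933/(1 + 9.8374·e^(−0.34t)) = 6091: 1 + 9.8374·e^(−0.34t) = 1.3024, so e^(−0.34t) = 0.0307411.
−0.34·t = ln(0.0307411) = -3.4822, so t = 3.4822/0.34 = 10.242.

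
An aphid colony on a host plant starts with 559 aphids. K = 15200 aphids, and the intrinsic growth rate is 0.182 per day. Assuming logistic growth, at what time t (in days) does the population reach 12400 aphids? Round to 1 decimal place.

A = (K − N₀)/N₀ = (15200 − 559)/559 = 26.191.
Solve 15200/(1 + 26.191·e^(−0.182t)) = 12400: 1 + 26.191·e^(−0.182t) = 1.2258, so e^(−0.182t) = 0.00862139.
−0.182·t = ln(0.00862139) = -4.7535, so t = 4.7535/0.182 = 26.118.

26.1 days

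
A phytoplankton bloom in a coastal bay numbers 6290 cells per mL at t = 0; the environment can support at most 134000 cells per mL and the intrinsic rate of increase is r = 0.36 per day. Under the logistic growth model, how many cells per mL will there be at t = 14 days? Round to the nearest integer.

118433 cells per mL

A = (K − N₀)/N₀ = (134000 − 6290)/6290 = 20.304.
N(t) = K/(1 + A·e^(−rt)) = 134000/(1 + 20.304×e^(−0.36×14)).
e^(−5.04) = 0.0064737; denominator = 1 + 20.304×0.0064737 = 1.1314.
N = 134000/1.1314 = 118433.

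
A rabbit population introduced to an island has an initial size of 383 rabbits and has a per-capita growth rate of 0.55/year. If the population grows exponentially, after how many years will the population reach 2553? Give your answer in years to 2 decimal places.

Set N₀·e^(rt) = 2553: e^(0.55·t) = 2553/383 = 6.6658.
0.55·t = ln(6.6658) = 1.897, so t = 1.897/0.55 = 3.4491.

3.45 years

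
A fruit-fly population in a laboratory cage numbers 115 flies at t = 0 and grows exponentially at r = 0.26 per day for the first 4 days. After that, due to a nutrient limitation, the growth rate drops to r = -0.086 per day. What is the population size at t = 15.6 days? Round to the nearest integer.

Phase 1: N(4) = 115·e^(0.26×4) = 115·e^1.04 = 325.36.
Phase 2 runs for 15.6 − 4 = 11.6 days at r = -0.086.
N(15.6) = 325.36·e^(-0.086×11.6) = 325.36·e^-0.9976 = 119.981.

120 flies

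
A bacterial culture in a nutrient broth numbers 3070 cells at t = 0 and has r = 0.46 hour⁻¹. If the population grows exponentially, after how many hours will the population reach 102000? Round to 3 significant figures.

7.62 hours

Set N₀·e^(rt) = 102000: e^(0.46·t) = 102000/3070 = 33.225.
0.46·t = ln(33.225) = 3.5033, so t = 3.5033/0.46 = 7.6159.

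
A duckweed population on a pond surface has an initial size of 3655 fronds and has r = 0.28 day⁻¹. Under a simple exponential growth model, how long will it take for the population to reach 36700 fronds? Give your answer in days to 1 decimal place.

Set N₀·e^(rt) = 36700: e^(0.28·t) = 36700/3655 = 10.041.
0.28·t = ln(10.041) = 2.3067, so t = 2.3067/0.28 = 8.2381.

8.2 days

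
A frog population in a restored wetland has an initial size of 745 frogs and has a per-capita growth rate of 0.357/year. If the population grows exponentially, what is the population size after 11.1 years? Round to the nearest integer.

39186 frogs

N(t) = N₀·e^(rt) = 745 × e^(0.357×11.1) = 745 × e^3.963.
e^3.963 ≈ 52.599, so N ≈ 745 × 52.599 = 39186.4.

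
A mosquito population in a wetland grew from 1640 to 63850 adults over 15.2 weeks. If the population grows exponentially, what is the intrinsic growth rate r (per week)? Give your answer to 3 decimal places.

From N(t) = N₀·e^(rt): e^(r·15.2) = 63850/1640 = 38.933.
r·15.2 = ln(38.933) = 3.6618, so r = 3.6618/15.2 = 0.24091.

0.241 per week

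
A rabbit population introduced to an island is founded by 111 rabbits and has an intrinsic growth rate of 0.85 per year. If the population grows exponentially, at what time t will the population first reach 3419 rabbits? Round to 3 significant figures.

Set N₀·e^(rt) = 3419: e^(0.85·t) = 3419/111 = 30.802.
0.85·t = ln(30.802) = 3.4276, so t = 3.4276/0.85 = 4.0324.

4.03 years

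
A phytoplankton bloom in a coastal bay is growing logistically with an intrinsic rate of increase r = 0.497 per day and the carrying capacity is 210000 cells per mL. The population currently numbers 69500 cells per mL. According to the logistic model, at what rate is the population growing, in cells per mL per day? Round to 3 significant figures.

23100 cells per mL per day

dN/dt = rN(1 − N/K) = 0.497 × 69500 × (1 − 69500/210000).
1 − 69500/210000 = 0.66905; dN/dt = 0.497 × 69500 × 0.66905 = 23110.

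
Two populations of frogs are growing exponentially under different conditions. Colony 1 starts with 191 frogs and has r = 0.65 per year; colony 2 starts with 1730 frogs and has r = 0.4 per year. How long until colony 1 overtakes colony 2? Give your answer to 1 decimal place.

Set 191·e^(0.65t) = 1730·e^(0.4t).
e^((0.65 − 0.4)t) = 1730/191 → e^(0.25·t) = 9.0576.
0.25·t = ln(9.0576) = 2.2036, so t = 2.2036/0.25 = 8.8144.

8.8 years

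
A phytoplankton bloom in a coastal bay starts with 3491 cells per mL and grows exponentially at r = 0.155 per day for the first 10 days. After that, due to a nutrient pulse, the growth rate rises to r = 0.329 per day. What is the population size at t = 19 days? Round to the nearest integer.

Phase 1: N(10) = 3491·e^(0.155×10) = 3491·e^1.55 = 16447.7.
Phase 2 runs for 19 − 10 = 9 days at r = 0.329.
N(19) = 16447.7·e^(0.329×9) = 16447.7·e^2.961 = 317726.

317726 cells per mL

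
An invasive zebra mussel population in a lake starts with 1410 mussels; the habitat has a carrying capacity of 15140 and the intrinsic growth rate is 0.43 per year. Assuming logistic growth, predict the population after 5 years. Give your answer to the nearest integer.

7094 mussels

A = (K − N₀)/N₀ = (15140 − 1410)/1410 = 9.7376.
N(t) = K/(1 + A·e^(−rt)) = 15140/(1 + 9.7376×e^(−0.43×5)).
e^(−2.15) = 0.11648; denominator = 1 + 9.7376×0.11648 = 2.1343.
N = 15140/2.1343 = 7093.74.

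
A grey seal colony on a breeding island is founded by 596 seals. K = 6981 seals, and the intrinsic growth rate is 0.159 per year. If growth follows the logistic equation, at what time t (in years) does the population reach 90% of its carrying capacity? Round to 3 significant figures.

A = (K − N₀)/N₀ = (6981 − 596)/596 = 10.713.
Solve 6981/(1 + 10.713·e^(−0.159t)) = 6282.9: 1 + 10.713·e^(−0.159t) = 1.1111, so e^(−0.159t) = 0.0103715.
−0.159·t = ln(0.0103715) = -4.5687, so t = 4.5687/0.159 = 28.734.

28.7 years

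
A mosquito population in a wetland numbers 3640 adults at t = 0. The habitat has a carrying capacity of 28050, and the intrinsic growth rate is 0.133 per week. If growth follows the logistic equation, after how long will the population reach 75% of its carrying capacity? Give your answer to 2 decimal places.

A = (K − N₀)/N₀ = (28050 − 3640)/3640 = 6.706.
Solve 28050/(1 + 6.706·e^(−0.133t)) = 21037.5: 1 + 6.706·e^(−0.133t) = 1.3333, so e^(−0.133t) = 0.0497064.
−0.133·t = ln(0.0497064) = -3.0016, so t = 3.0016/0.133 = 22.569.

22.57 weeks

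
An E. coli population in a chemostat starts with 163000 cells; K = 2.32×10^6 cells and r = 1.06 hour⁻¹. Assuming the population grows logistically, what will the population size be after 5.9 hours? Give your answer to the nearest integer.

A = (K − N₀)/N₀ = (2.32×10^6 − 163000)/163000 = 13.233.
N(t) = K/(1 + A·e^(−rt)) = 2.32×10^6/(1 + 13.233×e^(−1.06×5.9)).
e^(−6.254) = 0.0019227; denominator = 1 + 13.233×0.0019227 = 1.0254.
N = 2.32×10^6/1.0254 = 2.262435×10^6.

2262435 cells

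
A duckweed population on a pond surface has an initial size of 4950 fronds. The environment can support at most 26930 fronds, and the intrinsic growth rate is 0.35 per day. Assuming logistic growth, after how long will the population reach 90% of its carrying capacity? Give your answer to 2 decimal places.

A = (K − N₀)/N₀ = (26930 − 4950)/4950 = 4.4404.
Solve 26930/(1 + 4.4404·e^(−0.35t)) = 24237: 1 + 4.4404·e^(−0.35t) = 1.1111, so e^(−0.35t) = 0.0250227.
−0.35·t = ln(0.0250227) = -3.688, so t = 3.688/0.35 = 10.537.

10.54 days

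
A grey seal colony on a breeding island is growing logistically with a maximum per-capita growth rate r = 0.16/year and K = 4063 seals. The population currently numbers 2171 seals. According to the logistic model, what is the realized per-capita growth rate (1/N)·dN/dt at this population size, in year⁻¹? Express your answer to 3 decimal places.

(1/N)·dN/dt = r(1 − N/K) = 0.16 × (1 − 2171/4063).
= 0.16 × 0.46567 = 0.074507.

0.075 per year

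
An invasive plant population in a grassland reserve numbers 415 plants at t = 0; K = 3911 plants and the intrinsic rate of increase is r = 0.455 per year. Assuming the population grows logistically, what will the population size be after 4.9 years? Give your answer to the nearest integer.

2052 plants

A = (K − N₀)/N₀ = (3911 − 415)/415 = 8.4241.
N(t) = K/(1 + A·e^(−rt)) = 3911/(1 + 8.4241×e^(−0.455×4.9)).
e^(−2.23) = 0.10758; denominator = 1 + 8.4241×0.10758 = 1.9063.
N = 3911/1.9063 = 2051.64.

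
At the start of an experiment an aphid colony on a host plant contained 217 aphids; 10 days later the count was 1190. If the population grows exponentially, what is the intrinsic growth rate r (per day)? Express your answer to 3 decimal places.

From N(t) = N₀·e^(rt): e^(r·10) = 1190/217 = 5.4839.
r·10 = ln(5.4839) = 1.7018, so r = 1.7018/10 = 0.17018.

0.170 per day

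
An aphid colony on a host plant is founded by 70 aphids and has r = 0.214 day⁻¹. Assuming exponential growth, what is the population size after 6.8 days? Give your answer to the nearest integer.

300 aphids

N(t) = N₀·e^(rt) = 70 × e^(0.214×6.8) = 70 × e^1.455.
e^1.455 ≈ 4.2853, so N ≈ 70 × 4.2853 = 299.974.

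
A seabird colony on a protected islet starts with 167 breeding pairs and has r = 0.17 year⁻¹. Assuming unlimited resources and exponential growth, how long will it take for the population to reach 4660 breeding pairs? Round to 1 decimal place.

Set N₀·e^(rt) = 4660: e^(0.17·t) = 4660/167 = 27.904.
0.17·t = ln(27.904) = 3.3288, so t = 3.3288/0.17 = 19.581.

19.6 years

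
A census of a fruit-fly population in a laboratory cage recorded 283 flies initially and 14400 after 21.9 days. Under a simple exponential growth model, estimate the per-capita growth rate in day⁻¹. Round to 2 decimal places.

From N(t) = N₀·e^(rt): e^(r·21.9) = 14400/283 = 50.883.
r·21.9 = ln(50.883) = 3.9295, so r = 3.9295/21.9 = 0.17943.

0.18 per day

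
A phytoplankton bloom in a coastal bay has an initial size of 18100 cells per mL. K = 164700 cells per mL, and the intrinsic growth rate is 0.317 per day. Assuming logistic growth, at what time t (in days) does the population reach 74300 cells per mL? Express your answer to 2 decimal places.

A = (K − N₀)/N₀ = (164700 − 18100)/18100 = 8.0994.
Solve 164700/(1 + 8.0994·e^(−0.317t)) = 74300: 1 + 8.0994·e^(−0.317t) = 2.2167, so e^(−0.317t) = 0.150219.
−0.317·t = ln(0.150219) = -1.8957, so t = 1.8957/0.317 = 5.98.

5.98 days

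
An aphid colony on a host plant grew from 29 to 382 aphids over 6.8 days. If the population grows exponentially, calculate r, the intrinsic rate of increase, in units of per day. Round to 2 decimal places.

From N(t) = N₀·e^(rt): e^(r·6.8) = 382/29 = 13.172.
r·6.8 = ln(13.172) = 2.5781, so r = 2.5781/6.8 = 0.37914.

0.38 per day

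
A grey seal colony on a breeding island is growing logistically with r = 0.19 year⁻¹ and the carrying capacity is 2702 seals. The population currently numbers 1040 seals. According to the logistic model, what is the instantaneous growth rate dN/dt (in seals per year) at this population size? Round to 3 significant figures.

122 seals per year

dN/dt = rN(1 − N/K) = 0.19 × 1040 × (1 − 1040/2702).
1 − 1040/2702 = 0.6151; dN/dt = 0.19 × 1040 × 0.6151 = 121.54.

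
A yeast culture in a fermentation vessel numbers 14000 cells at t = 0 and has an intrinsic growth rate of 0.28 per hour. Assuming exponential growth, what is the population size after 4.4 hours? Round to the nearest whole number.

47993 cells

N(t) = N₀·e^(rt) = 14000 × e^(0.28×4.4) = 14000 × e^1.232.
e^1.232 ≈ 3.4281, so N ≈ 14000 × 3.4281 = 47993.1.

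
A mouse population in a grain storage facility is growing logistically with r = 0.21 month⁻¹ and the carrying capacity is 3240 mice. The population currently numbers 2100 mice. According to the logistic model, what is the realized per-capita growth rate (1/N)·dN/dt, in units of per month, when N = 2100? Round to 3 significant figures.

0.0739 per month

(1/N)·dN/dt = r(1 − N/K) = 0.21 × (1 − 2100/3240).
= 0.21 × 0.35185 = 0.073889.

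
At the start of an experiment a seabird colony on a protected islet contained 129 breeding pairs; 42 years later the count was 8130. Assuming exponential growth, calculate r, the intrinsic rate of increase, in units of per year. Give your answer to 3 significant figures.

0.0987 per year

From N(t) = N₀·e^(rt): e^(r·42) = 8130/129 = 63.023.
r·42 = ln(63.023) = 4.1435, so r = 4.1435/42 = 0.098655.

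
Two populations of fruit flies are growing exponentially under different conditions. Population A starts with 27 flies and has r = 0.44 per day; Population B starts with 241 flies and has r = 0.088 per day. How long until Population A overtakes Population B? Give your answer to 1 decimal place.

Set 27·e^(0.44t) = 241·e^(0.088t).
e^((0.44 − 0.088)t) = 241/27 → e^(0.352·t) = 8.9259.
0.352·t = ln(8.9259) = 2.189, so t = 2.189/0.352 = 6.2186.

6.2 days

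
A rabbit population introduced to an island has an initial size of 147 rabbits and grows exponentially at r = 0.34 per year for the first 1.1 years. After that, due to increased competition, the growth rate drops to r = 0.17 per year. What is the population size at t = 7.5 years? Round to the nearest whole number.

634 rabbits

Phase 1: N(1.1) = 147·e^(0.34×1.1) = 147·e^0.374 = 213.67.
Phase 2 runs for 7.5 − 1.1 = 6.4 years at r = 0.17.
N(7.5) = 213.67·e^(0.17×6.4) = 213.67·e^1.088 = 634.243.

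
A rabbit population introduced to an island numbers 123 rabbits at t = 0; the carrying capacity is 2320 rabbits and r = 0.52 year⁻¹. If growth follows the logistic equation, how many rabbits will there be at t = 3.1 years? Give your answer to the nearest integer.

A = (K − N₀)/N₀ = (2320 − 123)/123 = 17.862.
N(t) = K/(1 + A·e^(−rt)) = 2320/(1 + 17.862×e^(−0.52×3.1)).
e^(−1.612) = 0.19949; denominator = 1 + 17.862×0.19949 = 4.5632.
N = 2320/4.5632 = 508.413.

508 rabbits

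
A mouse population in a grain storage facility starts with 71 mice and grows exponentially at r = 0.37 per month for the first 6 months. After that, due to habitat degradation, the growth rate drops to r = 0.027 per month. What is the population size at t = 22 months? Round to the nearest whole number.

1007 mice

Phase 1: N(6) = 71·e^(0.37×6) = 71·e^2.22 = 653.72.
Phase 2 runs for 22 − 6 = 16 months at r = 0.027.
N(22) = 653.72·e^(0.027×16) = 653.72·e^0.432 = 1006.95.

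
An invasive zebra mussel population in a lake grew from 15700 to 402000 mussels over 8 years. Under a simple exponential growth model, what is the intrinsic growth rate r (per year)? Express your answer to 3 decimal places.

From N(t) = N₀·e^(rt): e^(r·8) = 402000/15700 = 25.605.
r·8 = ln(25.605) = 3.2428, so r = 3.2428/8 = 0.40535.

0.405 per year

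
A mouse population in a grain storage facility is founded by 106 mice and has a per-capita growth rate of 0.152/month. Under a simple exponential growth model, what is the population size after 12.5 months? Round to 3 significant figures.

709 mice

N(t) = N₀·e^(rt) = 106 × e^(0.152×12.5) = 106 × e^1.9.
e^1.9 ≈ 6.6859, so N ≈ 106 × 6.6859 = 708.705.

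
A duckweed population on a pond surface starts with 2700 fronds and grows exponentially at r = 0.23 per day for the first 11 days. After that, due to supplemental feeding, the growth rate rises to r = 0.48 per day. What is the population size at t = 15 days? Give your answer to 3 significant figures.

Phase 1: N(11) = 2700·e^(0.23×11) = 2700·e^2.53 = 33894.5.
Phase 2 runs for 15 − 11 = 4 days at r = 0.48.
N(15) = 33894.5·e^(0.48×4) = 33894.5·e^1.92 = 231193.

231000 fronds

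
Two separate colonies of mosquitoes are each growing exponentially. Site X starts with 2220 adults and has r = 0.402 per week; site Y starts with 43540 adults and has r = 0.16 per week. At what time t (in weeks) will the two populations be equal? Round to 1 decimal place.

Set 2220·e^(0.402t) = 43540·e^(0.16t).
e^((0.402 − 0.16)t) = 43540/2220 → e^(0.242·t) = 19.613.
0.242·t = ln(19.613) = 2.9762, so t = 2.9762/0.242 = 12.298.

12.3 weeks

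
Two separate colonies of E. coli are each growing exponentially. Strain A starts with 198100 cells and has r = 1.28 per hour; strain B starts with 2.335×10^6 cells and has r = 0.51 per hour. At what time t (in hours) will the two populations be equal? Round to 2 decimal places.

Set 198100·e^(1.28t) = 2.335×10^6·e^(0.51t).
e^((1.28 − 0.51)t) = 2.335×10^6/198100 → e^(0.77·t) = 11.787.
0.77·t = ln(11.787) = 2.467, so t = 2.467/0.77 = 3.2039.

3.20 hours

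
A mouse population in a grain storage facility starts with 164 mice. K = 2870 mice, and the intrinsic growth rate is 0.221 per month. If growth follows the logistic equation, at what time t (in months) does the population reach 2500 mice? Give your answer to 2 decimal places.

A = (K − N₀)/N₀ = (2870 − 164)/164 = 16.5.
Solve 2870/(1 + 16.5·e^(−0.221t)) = 2500: 1 + 16.5·e^(−0.221t) = 1.148, so e^(−0.221t) = 0.0089697.
−0.221·t = ln(0.0089697) = -4.7139, so t = 4.7139/0.221 = 21.33.

21.33 months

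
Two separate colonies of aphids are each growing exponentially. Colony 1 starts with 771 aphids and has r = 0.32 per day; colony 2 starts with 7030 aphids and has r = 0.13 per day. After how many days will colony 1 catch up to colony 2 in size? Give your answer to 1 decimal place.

Set 771·e^(0.32t) = 7030·e^(0.13t).
e^((0.32 − 0.13)t) = 7030/771 → e^(0.19·t) = 9.118.
0.19·t = ln(9.118) = 2.2103, so t = 2.2103/0.19 = 11.633.

11.6 days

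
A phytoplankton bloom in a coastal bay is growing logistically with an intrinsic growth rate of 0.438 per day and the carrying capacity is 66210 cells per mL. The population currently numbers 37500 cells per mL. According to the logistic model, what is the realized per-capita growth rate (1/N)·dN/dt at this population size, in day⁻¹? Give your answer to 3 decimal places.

0.190 per day

(1/N)·dN/dt = r(1 − N/K) = 0.438 × (1 − 37500/66210).
= 0.438 × 0.43362 = 0.18993.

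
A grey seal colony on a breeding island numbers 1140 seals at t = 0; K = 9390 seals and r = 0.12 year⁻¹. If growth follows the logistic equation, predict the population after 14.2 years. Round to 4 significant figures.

4053 seals

A = (K − N₀)/N₀ = (9390 − 1140)/1140 = 7.2368.
N(t) = K/(1 + A·e^(−rt)) = 9390/(1 + 7.2368×e^(−0.12×14.2)).
e^(−1.704) = 0.18195; denominator = 1 + 7.2368×0.18195 = 2.3168.
N = 9390/2.3168 = 4053.05.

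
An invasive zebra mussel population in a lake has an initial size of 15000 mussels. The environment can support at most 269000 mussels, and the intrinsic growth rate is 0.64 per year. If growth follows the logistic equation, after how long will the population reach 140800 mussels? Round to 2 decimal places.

A = (K − N₀)/N₀ = (269000 − 15000)/15000 = 16.933.
Solve 269000/(1 + 16.933·e^(−0.64t)) = 140800: 1 + 16.933·e^(−0.64t) = 1.9105, so e^(−0.64t) = 0.0537704.
−0.64·t = ln(0.0537704) = -2.923, so t = 2.923/0.64 = 4.5672.

4.57 years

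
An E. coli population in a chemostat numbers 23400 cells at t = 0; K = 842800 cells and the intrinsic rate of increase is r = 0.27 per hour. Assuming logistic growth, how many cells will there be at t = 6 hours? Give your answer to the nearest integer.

A = (K − N₀)/N₀ = (842800 − 23400)/23400 = 35.017.
N(t) = K/(1 + A·e^(−rt)) = 842800/(1 + 35.017×e^(−0.27×6)).
e^(−1.62) = 0.1979; denominator = 1 + 35.017×0.1979 = 7.9298.
N = 842800/7.9298 = 106282.

106282 cells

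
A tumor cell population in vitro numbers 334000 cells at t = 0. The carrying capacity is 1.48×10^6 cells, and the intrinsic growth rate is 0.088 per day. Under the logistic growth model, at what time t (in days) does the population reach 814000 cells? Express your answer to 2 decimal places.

16.29 days

A = (K − N₀)/N₀ = (1.48×10^6 − 334000)/334000 = 3.4311.
Solve 1.48×10^6/(1 + 3.4311·e^(−0.088t)) = 814000: 1 + 3.4311·e^(−0.088t) = 1.8182, so e^(−0.088t) = 0.238458.
−0.088·t = ln(0.238458) = -1.4336, so t = 1.4336/0.088 = 16.29.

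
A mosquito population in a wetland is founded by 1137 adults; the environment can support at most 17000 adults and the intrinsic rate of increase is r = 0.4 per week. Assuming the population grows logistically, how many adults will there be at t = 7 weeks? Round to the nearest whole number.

9197 adults

A = (K − N₀)/N₀ = (17000 − 1137)/1137 = 13.952.
N(t) = K/(1 + A·e^(−rt)) = 17000/(1 + 13.952×e^(−0.4×7)).
e^(−2.8) = 0.06081; denominator = 1 + 13.952×0.06081 = 1.8484.
N = 17000/1.8484 = 9197.15.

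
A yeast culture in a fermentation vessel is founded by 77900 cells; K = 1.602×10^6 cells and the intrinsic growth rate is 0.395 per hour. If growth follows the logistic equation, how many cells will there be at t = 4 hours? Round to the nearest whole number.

A = (K − N₀)/N₀ = (1.602×10^6 − 77900)/77900 = 19.565.
N(t) = K/(1 + A·e^(−rt)) = 1.602×10^6/(1 + 19.565×e^(−0.395×4)).
e^(−1.58) = 0.20598; denominator = 1 + 19.565×0.20598 = 5.0299.
N = 1.602×10^6/5.0299 = 318497.

318497 cells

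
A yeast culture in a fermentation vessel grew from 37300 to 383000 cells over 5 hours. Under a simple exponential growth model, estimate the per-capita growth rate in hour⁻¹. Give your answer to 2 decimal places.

From N(t) = N₀·e^(rt): e^(r·5) = 383000/37300 = 10.268.
r·5 = ln(10.268) = 2.329, so r = 2.329/5 = 0.46581.

0.47 per hour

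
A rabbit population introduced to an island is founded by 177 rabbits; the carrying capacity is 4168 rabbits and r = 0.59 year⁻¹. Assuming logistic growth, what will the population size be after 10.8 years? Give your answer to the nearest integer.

4013 rabbits

A = (K − N₀)/N₀ = (4168 − 177)/177 = 22.548.
N(t) = K/(1 + A·e^(−rt)) = 4168/(1 + 22.548×e^(−0.59×10.8)).
e^(−6.372) = 0.0017087; denominator = 1 + 22.548×0.0017087 = 1.0385.
N = 4168/1.0385 = 4013.37.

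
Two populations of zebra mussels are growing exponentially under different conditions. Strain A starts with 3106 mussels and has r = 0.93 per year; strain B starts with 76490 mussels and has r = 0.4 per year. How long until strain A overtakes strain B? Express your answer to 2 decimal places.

6.04 years

Set 3106·e^(0.93t) = 76490·e^(0.4t).
e^((0.93 − 0.4)t) = 76490/3106 → e^(0.53·t) = 24.627.
0.53·t = ln(24.627) = 3.2038, so t = 3.2038/0.53 = 6.045.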